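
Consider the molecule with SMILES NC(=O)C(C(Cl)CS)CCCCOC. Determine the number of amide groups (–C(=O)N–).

The amide motif appears at heavy-atom position 2 in the SMILES.
Other groups present: 1 ether, 1 thiol.
Amide count: 1.

1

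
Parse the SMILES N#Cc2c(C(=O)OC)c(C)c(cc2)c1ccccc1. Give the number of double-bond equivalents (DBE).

Molecular formula: C16H13NO2.
DoU = (2C + 2 + N − H − X) / 2, where X is the halogen count and O/S are ignored.
    = (2·16 + 2 + 1 − 13 − 0) / 2 = 22 / 2 = 11.

11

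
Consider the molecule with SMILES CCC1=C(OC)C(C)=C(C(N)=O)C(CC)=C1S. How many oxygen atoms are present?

Scan the SMILES for O atoms (remember two-letter symbols like Cl and Br are single atoms).
Oxygen count: 2.

2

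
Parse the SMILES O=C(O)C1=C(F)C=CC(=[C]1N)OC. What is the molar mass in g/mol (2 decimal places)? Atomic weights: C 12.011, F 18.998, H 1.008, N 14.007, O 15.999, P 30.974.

First, the molecular formula is C8H8FNO3 (counting implicit H from valence).
  C: 8 × 12.011 = 96.088
  F: 1 × 18.998 = 18.998
  H: 8 × 1.008 = 8.064
  N: 1 × 14.007 = 14.007
  O: 3 × 15.999 = 47.997
Sum: 8×12.011 + 1×18.998 + 8×1.008 + 1×14.007 + 3×15.999 = 185.154 → 185.15 g/mol.

185.15 g/mol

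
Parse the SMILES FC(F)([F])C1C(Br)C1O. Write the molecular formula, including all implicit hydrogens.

Walk through each heavy atom and fill implicit hydrogens from standard valence (C 4, N 3, O 2, S 2, halogen 1):
  atom 1: F (halogen, monovalent) → 0 H
  atom 2: C, bond orders sum to 4 (valence 4) → 0 H
  atom 3: F (halogen, monovalent) → 0 H
  atom 4: F with explicit H count 0
  atom 5: C, bond orders sum to 3 (valence 4) → 1 H
  atom 6: C, bond orders sum to 3 (valence 4) → 1 H
  atom 7: Br (halogen, monovalent) → 0 H
  atom 8: C, bond orders sum to 3 (valence 4) → 1 H
  atom 9: O, bond orders sum to 1 (valence 2) → 1 H
Totals → C:4, H:4, Br:1, F:3, O:1.

C4H4BrF3O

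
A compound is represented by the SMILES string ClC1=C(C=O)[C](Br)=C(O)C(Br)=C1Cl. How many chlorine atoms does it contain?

2

Scan the SMILES for Cl atoms (remember two-letter symbols like Cl and Br are single atoms).
Chlorine count: 2.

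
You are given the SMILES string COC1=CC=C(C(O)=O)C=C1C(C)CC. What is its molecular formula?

C12H16O3

Walk through each heavy atom and fill implicit hydrogens from standard valence (C 4, N 3, O 2, S 2, halogen 1):
  atom 1: C, bond orders sum to 1 (valence 4) → 3 H
  atom 2: O, bond orders sum to 2 (valence 2) → 0 H
  atom 3: C, bond orders sum to 4 (valence 4) → 0 H
  atom 4: C, bond orders sum to 3 (valence 4) → 1 H
  atom 5: C, bond orders sum to 3 (valence 4) → 1 H
  atom 6: C, bond orders sum to 4 (valence 4) → 0 H
  atom 7: C, bond orders sum to 4 (valence 4) → 0 H
  atom 8: O, bond orders sum to 1 (valence 2) → 1 H
  atom 9: O, bond orders sum to 2 (valence 2) → 0 H
  atom 10: C, bond orders sum to 3 (valence 4) → 1 H
  atom 11: C, bond orders sum to 4 (valence 4) → 0 H
  atom 12: C, bond orders sum to 3 (valence 4) → 1 H
  atom 13: C, bond orders sum to 1 (valence 4) → 3 H
  atom 14: C, bond orders sum to 2 (valence 4) → 2 H
  atom 15: C, bond orders sum to 1 (valence 4) → 3 H
Totals → C:12, H:16, O:3.
In Hill order: C12H16O3.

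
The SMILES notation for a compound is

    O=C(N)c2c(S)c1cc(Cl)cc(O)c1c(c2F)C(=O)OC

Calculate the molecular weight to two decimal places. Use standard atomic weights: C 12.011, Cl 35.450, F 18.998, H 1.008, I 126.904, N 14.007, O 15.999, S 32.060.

329.73 g/mol

First, the molecular formula is C13H9ClFNO4S (counting implicit H from valence).
  C: 13 × 12.011 = 156.143
  Cl: 1 × 35.450 = 35.450
  F: 1 × 18.998 = 18.998
  H: 9 × 1.008 = 9.072
  N: 1 × 14.007 = 14.007
  O: 4 × 15.999 = 63.996
  S: 1 × 32.060 = 32.060
Sum: 13×12.011 + 1×35.450 + 1×18.998 + 9×1.008 + 1×14.007 + 4×15.999 + 1×32.060 = 329.726 → 329.73 g/mol.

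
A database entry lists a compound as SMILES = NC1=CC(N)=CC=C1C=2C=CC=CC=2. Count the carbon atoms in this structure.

12

Count every carbon token in the SMILES (each C, including those in ring-closure positions and inside branches).
Carbon count: 12.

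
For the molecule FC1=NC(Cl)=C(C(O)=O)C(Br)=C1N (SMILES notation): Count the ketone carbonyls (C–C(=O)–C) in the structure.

Scan the SMILES for the ketone motif — none present.
Groups that are present: 1 carboxylic acid, 1 primary amine.

0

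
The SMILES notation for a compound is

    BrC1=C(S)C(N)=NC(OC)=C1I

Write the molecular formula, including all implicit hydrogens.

Walk through each heavy atom and fill implicit hydrogens from standard valence (C 4, N 3, O 2, S 2, halogen 1):
  atom 1: Br (halogen, monovalent) → 0 H
  atom 2: C, bond orders sum to 4 (valence 4) → 0 H
  atom 3: C, bond orders sum to 4 (valence 4) → 0 H
  atom 4: S, bond orders sum to 1 (valence 2) → 1 H
  atom 5: C, bond orders sum to 4 (valence 4) → 0 H
  atom 6: N, bond orders sum to 1 (valence 3) → 2 H
  atom 7: N, bond orders sum to 3 (valence 3) → 0 H
  atom 8: C, bond orders sum to 4 (valence 4) → 0 H
  atom 9: O, bond orders sum to 2 (valence 2) → 0 H
  atom 10: C, bond orders sum to 1 (valence 4) → 3 H
  atom 11: C, bond orders sum to 4 (valence 4) → 0 H
  atom 12: I (halogen, monovalent) → 0 H
Totals → C:6, H:6, Br:1, I:1, N:2, O:1, S:1.

C6H6BrIN2OS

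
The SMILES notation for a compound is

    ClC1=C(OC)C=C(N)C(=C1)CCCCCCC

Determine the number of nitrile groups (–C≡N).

Scan the SMILES for the nitrile motif — none present.
Groups that are present: 1 ether, 1 primary amine.

0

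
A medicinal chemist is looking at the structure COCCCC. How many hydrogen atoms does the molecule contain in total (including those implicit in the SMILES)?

12

Walk through each heavy atom and fill implicit hydrogens from standard valence (C 4, N 3, O 2, S 2, halogen 1):
  atom 1: C, bond orders sum to 1 (valence 4) → 3 H
  atom 2: O, bond orders sum to 2 (valence 2) → 0 H
  atom 3: C, bond orders sum to 2 (valence 4) → 2 H
  atom 4: C, bond orders sum to 2 (valence 4) → 2 H
  atom 5: C, bond orders sum to 2 (valence 4) → 2 H
  atom 6: C, bond orders sum to 1 (valence 4) → 3 H
Total hydrogens: 12.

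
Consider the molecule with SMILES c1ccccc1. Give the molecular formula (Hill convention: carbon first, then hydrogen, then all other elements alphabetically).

C6H6

Walk through each heavy atom and fill implicit hydrogens from standard valence (C 4, N 3, O 2, S 2, halogen 1); for lowercase aromatic atoms, an aromatic c carries 1 H when it has two neighbours and 0 H with three, and aromatic n carries 0 H:
  atom 1: aromatic c, 2 neighbours → 1 H
  atom 2: aromatic c, 2 neighbours → 1 H
  atom 3: aromatic c, 2 neighbours → 1 H
  atom 4: aromatic c, 2 neighbours → 1 H
  atom 5: aromatic c, 2 neighbours → 1 H
  atom 6: aromatic c, 2 neighbours → 1 H
Totals → C:6, H:6.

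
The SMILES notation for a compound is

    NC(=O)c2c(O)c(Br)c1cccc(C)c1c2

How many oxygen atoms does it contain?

2

Scan the SMILES for O atoms (remember two-letter symbols like Cl and Br are single atoms).
Oxygen count: 2.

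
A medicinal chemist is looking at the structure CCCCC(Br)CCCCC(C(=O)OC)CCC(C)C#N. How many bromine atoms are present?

1

Scan the SMILES for Br atoms (remember two-letter symbols like Cl and Br are single atoms).
Bromine count: 1.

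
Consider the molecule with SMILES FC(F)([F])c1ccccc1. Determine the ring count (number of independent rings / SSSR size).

In SMILES, each pair of matching ring-closure digits denotes one ring-closing bond; the number of such bonds equals the number of independent rings.
Ring-closure bonds here: 1.

1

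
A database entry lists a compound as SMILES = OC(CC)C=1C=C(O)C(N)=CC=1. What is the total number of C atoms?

Count every carbon token in the SMILES (each C, including those in ring-closure positions and inside branches).
Carbon count: 9.

9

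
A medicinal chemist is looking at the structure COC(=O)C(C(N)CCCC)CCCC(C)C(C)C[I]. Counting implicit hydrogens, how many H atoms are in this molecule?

Walk through each heavy atom and fill implicit hydrogens from standard valence (C 4, N 3, O 2, S 2, halogen 1):
  atom 1: C, bond orders sum to 1 (valence 4) → 3 H
  atom 2: O, bond orders sum to 2 (valence 2) → 0 H
  atom 3: C, bond orders sum to 4 (valence 4) → 0 H
  atom 4: O, bond orders sum to 2 (valence 2) → 0 H
  atom 5: C, bond orders sum to 3 (valence 4) → 1 H
  atom 6: C, bond orders sum to 3 (valence 4) → 1 H
  atom 7: N, bond orders sum to 1 (valence 3) → 2 H
  atom 8: C, bond orders sum to 2 (valence 4) → 2 H
  atom 9: C, bond orders sum to 2 (valence 4) → 2 H
  atom 10: C, bond orders sum to 2 (valence 4) → 2 H
  atom 11: C, bond orders sum to 1 (valence 4) → 3 H
  atom 12: C, bond orders sum to 2 (valence 4) → 2 H
  atom 13: C, bond orders sum to 2 (valence 4) → 2 H
  atom 14: C, bond orders sum to 2 (valence 4) → 2 H
  atom 15: C, bond orders sum to 3 (valence 4) → 1 H
  atom 16: C, bond orders sum to 1 (valence 4) → 3 H
  atom 17: C, bond orders sum to 3 (valence 4) → 1 H
  atom 18: C, bond orders sum to 1 (valence 4) → 3 H
  atom 19: C, bond orders sum to 2 (valence 4) → 2 H
  atom 20: I with explicit H count 0
Total hydrogens: 32.

32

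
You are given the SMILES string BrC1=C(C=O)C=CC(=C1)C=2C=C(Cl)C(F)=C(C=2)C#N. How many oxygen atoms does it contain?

Scan the SMILES for O atoms (remember two-letter symbols like Cl and Br are single atoms).
Oxygen count: 1.

1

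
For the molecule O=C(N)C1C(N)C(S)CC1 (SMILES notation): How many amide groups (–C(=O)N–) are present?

The amide motif appears at heavy-atom position 2 in the SMILES.
Other groups present: 1 primary amine, 1 thiol.
Amide count: 1.

1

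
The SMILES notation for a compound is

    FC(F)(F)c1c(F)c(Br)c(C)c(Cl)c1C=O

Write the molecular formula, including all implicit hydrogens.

Walk through each heavy atom and fill implicit hydrogens from standard valence (C 4, N 3, O 2, S 2, halogen 1); for lowercase aromatic atoms, an aromatic c carries 1 H when it has two neighbours and 0 H with three, and aromatic n carries 0 H:
  atom 1: F (halogen, monovalent) → 0 H
  atom 2: C, bond orders sum to 4 (valence 4) → 0 H
  atom 3: F (halogen, monovalent) → 0 H
  atom 4: F (halogen, monovalent) → 0 H
  atom 5: aromatic c, 3 neighbours → 0 H
  atom 6: aromatic c, 3 neighbours → 0 H
  atom 7: F (halogen, monovalent) → 0 H
  atom 8: aromatic c, 3 neighbours → 0 H
  atom 9: Br (halogen, monovalent) → 0 H
  atom 10: aromatic c, 3 neighbours → 0 H
  atom 11: C, bond orders sum to 1 (valence 4) → 3 H
  atom 12: aromatic c, 3 neighbours → 0 H
  atom 13: Cl (halogen, monovalent) → 0 H
  atom 14: aromatic c, 3 neighbours → 0 H
  atom 15: C, bond orders sum to 3 (valence 4) → 1 H
  atom 16: O, bond orders sum to 2 (valence 2) → 0 H
Totals → C:9, H:4, Br:1, Cl:1, F:4, O:1.

C9H4BrClF4O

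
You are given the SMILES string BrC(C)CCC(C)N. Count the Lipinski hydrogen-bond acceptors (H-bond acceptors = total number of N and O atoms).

1

N atoms: 1; O atoms: 0.
Lipinski HBA = 1 + 0 = 1.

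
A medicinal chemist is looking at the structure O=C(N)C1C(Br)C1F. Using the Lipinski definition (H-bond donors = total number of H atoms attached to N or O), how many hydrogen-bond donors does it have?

Donors: find every N or O and count the H atoms it carries.
  atom 1 (O): bond orders sum to 2 → 0 H
  atom 3 (N): bond orders sum to 1 → 2 H
Lipinski HBD = 2.

2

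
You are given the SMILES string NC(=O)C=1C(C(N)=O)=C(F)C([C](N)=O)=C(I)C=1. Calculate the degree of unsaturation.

Degree of unsaturation = (number of rings) + (number of π bonds).
Ring closures in the SMILES: 1.
π bonds: 6 double bonds (each 1 DoU) → 6 DoU from unsaturation.
Total DoU = 1 + 6 = 7.

7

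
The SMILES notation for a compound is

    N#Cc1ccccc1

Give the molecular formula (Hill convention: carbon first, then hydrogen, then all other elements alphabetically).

C7H5N

Walk through each heavy atom and fill implicit hydrogens from standard valence (C 4, N 3, O 2, S 2, halogen 1); for lowercase aromatic atoms, an aromatic c carries 1 H when it has two neighbours and 0 H with three, and aromatic n carries 0 H:
  atom 1: N, bond orders sum to 3 (valence 3) → 0 H
  atom 2: C, bond orders sum to 4 (valence 4) → 0 H
  atom 3: aromatic c, 3 neighbours → 0 H
  atom 4: aromatic c, 2 neighbours → 1 H
  atom 5: aromatic c, 2 neighbours → 1 H
  atom 6: aromatic c, 2 neighbours → 1 H
  atom 7: aromatic c, 2 neighbours → 1 H
  atom 8: aromatic c, 2 neighbours → 1 H
Totals → C:7, H:5, N:1.
In Hill order: C7H5N.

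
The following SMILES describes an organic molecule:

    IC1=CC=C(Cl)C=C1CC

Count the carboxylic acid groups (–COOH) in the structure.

Scan the SMILES for the carboxylic acid motif — none present.

0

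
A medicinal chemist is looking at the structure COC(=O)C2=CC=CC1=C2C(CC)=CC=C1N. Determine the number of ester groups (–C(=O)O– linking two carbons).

The ester motif appears at heavy-atom position 3 in the SMILES.
Other groups present: 1 primary amine.
Ester count: 1.

1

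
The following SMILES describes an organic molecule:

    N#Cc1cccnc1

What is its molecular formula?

Walk through each heavy atom and fill implicit hydrogens from standard valence (C 4, N 3, O 2, S 2, halogen 1); for lowercase aromatic atoms, an aromatic c carries 1 H when it has two neighbours and 0 H with three, and aromatic n carries 0 H:
  atom 1: N, bond orders sum to 3 (valence 3) → 0 H
  atom 2: C, bond orders sum to 4 (valence 4) → 0 H
  atom 3: aromatic c, 3 neighbours → 0 H
  atom 4: aromatic c, 2 neighbours → 1 H
  atom 5: aromatic c, 2 neighbours → 1 H
  atom 6: aromatic c, 2 neighbours → 1 H
  atom 7: aromatic n, 2 neighbours → 0 H
  atom 8: aromatic c, 2 neighbours → 1 H
Totals → C:6, H:4, N:2.
In Hill order: C6H4N2.

C6H4N2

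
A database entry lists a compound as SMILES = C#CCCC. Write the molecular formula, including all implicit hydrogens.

C5H8

Walk through each heavy atom and fill implicit hydrogens from standard valence (C 4, N 3, O 2, S 2, halogen 1):
  atom 1: C, bond orders sum to 3 (valence 4) → 1 H
  atom 2: C, bond orders sum to 4 (valence 4) → 0 H
  atom 3: C, bond orders sum to 2 (valence 4) → 2 H
  atom 4: C, bond orders sum to 2 (valence 4) → 2 H
  atom 5: C, bond orders sum to 1 (valence 4) → 3 H
Totals → C:5, H:8.
In Hill order: C5H8.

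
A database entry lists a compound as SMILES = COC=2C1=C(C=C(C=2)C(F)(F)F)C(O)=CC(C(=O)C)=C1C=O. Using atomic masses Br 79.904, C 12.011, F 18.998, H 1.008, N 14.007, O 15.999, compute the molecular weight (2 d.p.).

First, the molecular formula is C15H11F3O4 (counting implicit H from valence).
  C: 15 × 12.011 = 180.165
  F: 3 × 18.998 = 56.994
  H: 11 × 1.008 = 11.088
  O: 4 × 15.999 = 63.996
Sum: 15×12.011 + 3×18.998 + 11×1.008 + 4×15.999 = 312.243 → 312.24 g/mol.

312.24 g/mol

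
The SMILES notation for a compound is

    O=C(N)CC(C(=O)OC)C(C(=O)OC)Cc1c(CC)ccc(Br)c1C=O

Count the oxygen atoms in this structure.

Scan the SMILES for O atoms (remember two-letter symbols like Cl and Br are single atoms).
Oxygen count: 6.

6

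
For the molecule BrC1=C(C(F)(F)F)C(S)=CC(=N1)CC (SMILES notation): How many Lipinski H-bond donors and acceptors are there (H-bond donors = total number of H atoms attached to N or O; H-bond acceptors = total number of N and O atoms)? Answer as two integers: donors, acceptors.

Donors: find every N or O and count the H atoms it carries.
  atom 12 (N): bond orders sum to 3 → 0 H
Lipinski HBD = 0.
Acceptors: N atoms = 1, O atoms = 0 → HBA = 1.

0, 1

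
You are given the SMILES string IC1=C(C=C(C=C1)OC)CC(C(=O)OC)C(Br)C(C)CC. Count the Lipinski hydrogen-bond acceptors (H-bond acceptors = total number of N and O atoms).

3

N atoms: 0; O atoms: 3.
Lipinski HBA = 0 + 3 = 3.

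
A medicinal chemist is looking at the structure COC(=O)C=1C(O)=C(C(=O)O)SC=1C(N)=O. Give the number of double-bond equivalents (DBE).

6

Degree of unsaturation = (number of rings) + (number of π bonds).
Ring closures in the SMILES: 1.
π bonds: 5 double bonds (each 1 DoU) → 5 DoU from unsaturation.
Total DoU = 1 + 5 = 6.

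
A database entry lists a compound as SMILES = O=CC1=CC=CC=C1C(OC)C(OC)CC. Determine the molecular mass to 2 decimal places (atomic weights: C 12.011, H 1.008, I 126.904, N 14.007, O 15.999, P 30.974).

First, the molecular formula is C13H18O3 (counting implicit H from valence).
  C: 13 × 12.011 = 156.143
  H: 18 × 1.008 = 18.144
  O: 3 × 15.999 = 47.997
Sum: 13×12.011 + 18×1.008 + 3×15.999 = 222.284 → 222.28 g/mol.

222.28 g/mol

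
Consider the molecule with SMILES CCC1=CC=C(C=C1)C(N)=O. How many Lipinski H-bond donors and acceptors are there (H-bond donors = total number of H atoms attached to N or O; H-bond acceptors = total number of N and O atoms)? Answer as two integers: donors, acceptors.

2, 2

Donors: find every N or O and count the H atoms it carries.
  atom 10 (N): bond orders sum to 1 → 2 H
  atom 11 (O): bond orders sum to 2 → 0 H
Lipinski HBD = 2.
Acceptors: N atoms = 1, O atoms = 1 → HBA = 2.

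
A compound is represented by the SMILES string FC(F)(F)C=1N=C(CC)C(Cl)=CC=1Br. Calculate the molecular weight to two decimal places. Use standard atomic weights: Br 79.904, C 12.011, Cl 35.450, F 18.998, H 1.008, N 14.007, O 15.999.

288.49 g/mol

First, the molecular formula is C8H6BrClF3N (counting implicit H from valence).
  Br: 1 × 79.904 = 79.904
  C: 8 × 12.011 = 96.088
  Cl: 1 × 35.450 = 35.450
  F: 3 × 18.998 = 56.994
  H: 6 × 1.008 = 6.048
  N: 1 × 14.007 = 14.007
Sum: 1×79.904 + 8×12.011 + 1×35.450 + 3×18.998 + 6×1.008 + 1×14.007 = 288.491 → 288.49 g/mol.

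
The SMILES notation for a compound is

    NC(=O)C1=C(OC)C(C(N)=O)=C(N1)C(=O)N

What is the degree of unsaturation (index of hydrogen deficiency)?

6

Molecular formula: C8H10N4O4.
DoU = (2C + 2 + N − H − X) / 2, where X is the halogen count and O/S are ignored.
    = (2·8 + 2 + 4 − 10 − 0) / 2 = 12 / 2 = 6.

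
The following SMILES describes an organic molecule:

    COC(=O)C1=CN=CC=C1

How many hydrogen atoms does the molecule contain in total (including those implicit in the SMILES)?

7

Walk through each heavy atom and fill implicit hydrogens from standard valence (C 4, N 3, O 2, S 2, halogen 1):
  atom 1: C, bond orders sum to 1 (valence 4) → 3 H
  atom 2: O, bond orders sum to 2 (valence 2) → 0 H
  atom 3: C, bond orders sum to 4 (valence 4) → 0 H
  atom 4: O, bond orders sum to 2 (valence 2) → 0 H
  atom 5: C, bond orders sum to 4 (valence 4) → 0 H
  atom 6: C, bond orders sum to 3 (valence 4) → 1 H
  atom 7: N, bond orders sum to 3 (valence 3) → 0 H
  atom 8: C, bond orders sum to 3 (valence 4) → 1 H
  atom 9: C, bond orders sum to 3 (valence 4) → 1 H
  atom 10: C, bond orders sum to 3 (valence 4) → 1 H
Total hydrogens: 7.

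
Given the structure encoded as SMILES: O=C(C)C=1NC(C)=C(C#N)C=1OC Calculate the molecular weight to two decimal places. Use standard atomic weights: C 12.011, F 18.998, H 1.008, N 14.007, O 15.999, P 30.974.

First, the molecular formula is C9H10N2O2 (counting implicit H from valence).
  C: 9 × 12.011 = 108.099
  H: 10 × 1.008 = 10.080
  N: 2 × 14.007 = 28.014
  O: 2 × 15.999 = 31.998
Sum: 9×12.011 + 10×1.008 + 2×14.007 + 2×15.999 = 178.191 → 178.19 g/mol.

178.19 g/mol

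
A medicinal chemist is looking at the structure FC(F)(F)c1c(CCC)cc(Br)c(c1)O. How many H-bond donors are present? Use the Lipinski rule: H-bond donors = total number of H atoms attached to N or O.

1

Donors: find every N or O and count the H atoms it carries.
  atom 15 (O): bond orders sum to 1 → 1 H
Lipinski HBD = 1.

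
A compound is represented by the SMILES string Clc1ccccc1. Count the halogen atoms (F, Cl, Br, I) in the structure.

Halogen atoms appear at heavy-atom position 1 (1×Cl).
Halogen count: 1.

1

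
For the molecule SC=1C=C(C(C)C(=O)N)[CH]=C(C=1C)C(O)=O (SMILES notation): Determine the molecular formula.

C11H13NO3S

Walk through each heavy atom and fill implicit hydrogens from standard valence (C 4, N 3, O 2, S 2, halogen 1):
  atom 1: S, bond orders sum to 1 (valence 2) → 1 H
  atom 2: C, bond orders sum to 4 (valence 4) → 0 H
  atom 3: C, bond orders sum to 3 (valence 4) → 1 H
  atom 4: C, bond orders sum to 4 (valence 4) → 0 H
  atom 5: C, bond orders sum to 3 (valence 4) → 1 H
  atom 6: C, bond orders sum to 1 (valence 4) → 3 H
  atom 7: C, bond orders sum to 4 (valence 4) → 0 H
  atom 8: O, bond orders sum to 2 (valence 2) → 0 H
  atom 9: N, bond orders sum to 1 (valence 3) → 2 H
  atom 10: C with explicit H count 1
  atom 11: C, bond orders sum to 4 (valence 4) → 0 H
  atom 12: C, bond orders sum to 4 (valence 4) → 0 H
  atom 13: C, bond orders sum to 1 (valence 4) → 3 H
  atom 14: C, bond orders sum to 4 (valence 4) → 0 H
  atom 15: O, bond orders sum to 1 (valence 2) → 1 H
  atom 16: O, bond orders sum to 2 (valence 2) → 0 H
Totals → C:11, H:13, N:1, O:3, S:1.
In Hill order: C11H13NO3S.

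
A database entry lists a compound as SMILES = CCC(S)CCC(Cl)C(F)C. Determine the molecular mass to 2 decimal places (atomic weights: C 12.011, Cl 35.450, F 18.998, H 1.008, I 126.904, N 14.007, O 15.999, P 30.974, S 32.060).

198.72 g/mol

First, the molecular formula is C8H16ClFS (counting implicit H from valence).
  C: 8 × 12.011 = 96.088
  Cl: 1 × 35.450 = 35.450
  F: 1 × 18.998 = 18.998
  H: 16 × 1.008 = 16.128
  S: 1 × 32.060 = 32.060
Sum: 8×12.011 + 1×35.450 + 1×18.998 + 16×1.008 + 1×32.060 = 198.724 → 198.72 g/mol.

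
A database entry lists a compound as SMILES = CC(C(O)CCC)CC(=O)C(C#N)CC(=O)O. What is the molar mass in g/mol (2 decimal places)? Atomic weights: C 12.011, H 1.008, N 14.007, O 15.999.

First, the molecular formula is C12H19NO4 (counting implicit H from valence).
  C: 12 × 12.011 = 144.132
  H: 19 × 1.008 = 19.152
  N: 1 × 14.007 = 14.007
  O: 4 × 15.999 = 63.996
Sum: 12×12.011 + 19×1.008 + 1×14.007 + 4×15.999 = 241.287 → 241.29 g/mol.

241.29 g/mol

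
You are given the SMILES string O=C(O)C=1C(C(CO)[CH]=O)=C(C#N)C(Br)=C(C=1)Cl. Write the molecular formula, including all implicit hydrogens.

C11H7BrClNO4

Walk through each heavy atom and fill implicit hydrogens from standard valence (C 4, N 3, O 2, S 2, halogen 1):
  atom 1: O, bond orders sum to 2 (valence 2) → 0 H
  atom 2: C, bond orders sum to 4 (valence 4) → 0 H
  atom 3: O, bond orders sum to 1 (valence 2) → 1 H
  atom 4: C, bond orders sum to 4 (valence 4) → 0 H
  atom 5: C, bond orders sum to 4 (valence 4) → 0 H
  atom 6: C, bond orders sum to 3 (valence 4) → 1 H
  atom 7: C, bond orders sum to 2 (valence 4) → 2 H
  atom 8: O, bond orders sum to 1 (valence 2) → 1 H
  atom 9: C with explicit H count 1
  atom 10: O, bond orders sum to 2 (valence 2) → 0 H
  atom 11: C, bond orders sum to 4 (valence 4) → 0 H
  atom 12: C, bond orders sum to 4 (valence 4) → 0 H
  atom 13: N, bond orders sum to 3 (valence 3) → 0 H
  atom 14: C, bond orders sum to 4 (valence 4) → 0 H
  atom 15: Br (halogen, monovalent) → 0 H
  atom 16: C, bond orders sum to 4 (valence 4) → 0 H
  atom 17: C, bond orders sum to 3 (valence 4) → 1 H
  atom 18: Cl (halogen, monovalent) → 0 H
Totals → C:11, H:7, Br:1, Cl:1, N:1, O:4.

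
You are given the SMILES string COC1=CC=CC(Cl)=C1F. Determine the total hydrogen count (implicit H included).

6

Walk through each heavy atom and fill implicit hydrogens from standard valence (C 4, N 3, O 2, S 2, halogen 1):
  atom 1: C, bond orders sum to 1 (valence 4) → 3 H
  atom 2: O, bond orders sum to 2 (valence 2) → 0 H
  atom 3: C, bond orders sum to 4 (valence 4) → 0 H
  atom 4: C, bond orders sum to 3 (valence 4) → 1 H
  atom 5: C, bond orders sum to 3 (valence 4) → 1 H
  atom 6: C, bond orders sum to 3 (valence 4) → 1 H
  atom 7: C, bond orders sum to 4 (valence 4) → 0 H
  atom 8: Cl (halogen, monovalent) → 0 H
  atom 9: C, bond orders sum to 4 (valence 4) → 0 H
  atom 10: F (halogen, monovalent) → 0 H
Total hydrogens: 6.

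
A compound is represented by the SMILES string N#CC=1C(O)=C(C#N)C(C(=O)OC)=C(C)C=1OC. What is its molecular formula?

Walk through each heavy atom and fill implicit hydrogens from standard valence (C 4, N 3, O 2, S 2, halogen 1):
  atom 1: N, bond orders sum to 3 (valence 3) → 0 H
  atom 2: C, bond orders sum to 4 (valence 4) → 0 H
  atom 3: C, bond orders sum to 4 (valence 4) → 0 H
  atom 4: C, bond orders sum to 4 (valence 4) → 0 H
  atom 5: O, bond orders sum to 1 (valence 2) → 1 H
  atom 6: C, bond orders sum to 4 (valence 4) → 0 H
  atom 7: C, bond orders sum to 4 (valence 4) → 0 H
  atom 8: N, bond orders sum to 3 (valence 3) → 0 H
  atom 9: C, bond orders sum to 4 (valence 4) → 0 H
  atom 10: C, bond orders sum to 4 (valence 4) → 0 H
  atom 11: O, bond orders sum to 2 (valence 2) → 0 H
  atom 12: O, bond orders sum to 2 (valence 2) → 0 H
  atom 13: C, bond orders sum to 1 (valence 4) → 3 H
  atom 14: C, bond orders sum to 4 (valence 4) → 0 H
  atom 15: C, bond orders sum to 1 (valence 4) → 3 H
  atom 16: C, bond orders sum to 4 (valence 4) → 0 H
  atom 17: O, bond orders sum to 2 (valence 2) → 0 H
  atom 18: C, bond orders sum to 1 (valence 4) → 3 H
Totals → C:12, H:10, N:2, O:4.

C12H10N2O4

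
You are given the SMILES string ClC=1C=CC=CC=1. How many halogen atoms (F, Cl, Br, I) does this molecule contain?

Halogen atoms appear at heavy-atom position 1 (1×Cl).
Halogen count: 1.

1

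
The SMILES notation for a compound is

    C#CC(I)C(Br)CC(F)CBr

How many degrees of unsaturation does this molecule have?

Degree of unsaturation = (number of rings) + (number of π bonds).
Ring closures in the SMILES: 0.
π bonds: 1 triple bond (each 2 DoU) → 2 DoU from unsaturation.
Total DoU = 0 + 2 = 2.

2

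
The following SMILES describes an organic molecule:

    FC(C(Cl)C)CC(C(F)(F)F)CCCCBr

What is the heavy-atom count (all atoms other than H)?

Every atom symbol written in the SMILES (organic subset) is one heavy atom; implicit H are not written.
Heavy atoms by element → Br:1, C:10, Cl:1, F:4.
Total: 16.

16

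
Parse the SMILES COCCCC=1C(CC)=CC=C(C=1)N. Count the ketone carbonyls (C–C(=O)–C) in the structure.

Scan the SMILES for the ketone motif — none present.
Groups that are present: 1 ether, 1 primary amine.

0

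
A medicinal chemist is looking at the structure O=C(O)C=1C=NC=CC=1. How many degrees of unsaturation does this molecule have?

5

Molecular formula: C6H5NO2.
DoU = (2C + 2 + N − H − X) / 2, where X is the halogen count and O/S are ignored.
    = (2·6 + 2 + 1 − 5 − 0) / 2 = 10 / 2 = 5.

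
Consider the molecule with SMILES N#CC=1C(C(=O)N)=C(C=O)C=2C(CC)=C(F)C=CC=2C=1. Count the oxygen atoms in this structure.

Scan the SMILES for O atoms (remember two-letter symbols like Cl and Br are single atoms).
Oxygen count: 2.

2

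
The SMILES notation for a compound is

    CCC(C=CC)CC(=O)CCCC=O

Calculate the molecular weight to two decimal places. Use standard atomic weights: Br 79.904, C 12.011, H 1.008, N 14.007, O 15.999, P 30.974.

First, the molecular formula is C12H20O2 (counting implicit H from valence).
  C: 12 × 12.011 = 144.132
  H: 20 × 1.008 = 20.160
  O: 2 × 15.999 = 31.998
Sum: 12×12.011 + 20×1.008 + 2×15.999 = 196.290 → 196.29 g/mol.

196.29 g/mol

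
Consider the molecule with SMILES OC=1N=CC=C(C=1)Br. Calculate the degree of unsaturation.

Degree of unsaturation = (number of rings) + (number of π bonds).
Ring closures in the SMILES: 1.
π bonds: 3 double bonds (each 1 DoU) → 3 DoU from unsaturation.
Total DoU = 1 + 3 = 4.

4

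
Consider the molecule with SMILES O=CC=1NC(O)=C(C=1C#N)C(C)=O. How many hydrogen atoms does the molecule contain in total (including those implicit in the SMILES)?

Walk through each heavy atom and fill implicit hydrogens from standard valence (C 4, N 3, O 2, S 2, halogen 1):
  atom 1: O, bond orders sum to 2 (valence 2) → 0 H
  atom 2: C, bond orders sum to 3 (valence 4) → 1 H
  atom 3: C, bond orders sum to 4 (valence 4) → 0 H
  atom 4: N, bond orders sum to 2 (valence 3) → 1 H
  atom 5: C, bond orders sum to 4 (valence 4) → 0 H
  atom 6: O, bond orders sum to 1 (valence 2) → 1 H
  atom 7: C, bond orders sum to 4 (valence 4) → 0 H
  atom 8: C, bond orders sum to 4 (valence 4) → 0 H
  atom 9: C, bond orders sum to 4 (valence 4) → 0 H
  atom 10: N, bond orders sum to 3 (valence 3) → 0 H
  atom 11: C, bond orders sum to 4 (valence 4) → 0 H
  atom 12: C, bond orders sum to 1 (valence 4) → 3 H
  atom 13: O, bond orders sum to 2 (valence 2) → 0 H
Total hydrogens: 6.

6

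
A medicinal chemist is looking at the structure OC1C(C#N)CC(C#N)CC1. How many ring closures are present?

1

In SMILES, each pair of matching ring-closure digits denotes one ring-closing bond; the number of such bonds equals the number of independent rings.
Ring-closure bonds here: 1.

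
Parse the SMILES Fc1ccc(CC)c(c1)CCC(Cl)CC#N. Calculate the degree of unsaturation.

6

Molecular formula: C13H15ClFN.
DoU = (2C + 2 + N − H − X) / 2, where X is the halogen count and O/S are ignored.
    = (2·13 + 2 + 1 − 15 − 2) / 2 = 12 / 2 = 6.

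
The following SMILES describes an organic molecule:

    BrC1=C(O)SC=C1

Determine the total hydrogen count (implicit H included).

Walk through each heavy atom and fill implicit hydrogens from standard valence (C 4, N 3, O 2, S 2, halogen 1):
  atom 1: Br (halogen, monovalent) → 0 H
  atom 2: C, bond orders sum to 4 (valence 4) → 0 H
  atom 3: C, bond orders sum to 4 (valence 4) → 0 H
  atom 4: O, bond orders sum to 1 (valence 2) → 1 H
  atom 5: S, bond orders sum to 2 (valence 2) → 0 H
  atom 6: C, bond orders sum to 3 (valence 4) → 1 H
  atom 7: C, bond orders sum to 3 (valence 4) → 1 H
Total hydrogens: 3.

3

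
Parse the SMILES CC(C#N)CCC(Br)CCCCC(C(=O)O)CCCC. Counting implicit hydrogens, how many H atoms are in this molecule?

Walk through each heavy atom and fill implicit hydrogens from standard valence (C 4, N 3, O 2, S 2, halogen 1):
  atom 1: C, bond orders sum to 1 (valence 4) → 3 H
  atom 2: C, bond orders sum to 3 (valence 4) → 1 H
  atom 3: C, bond orders sum to 4 (valence 4) → 0 H
  atom 4: N, bond orders sum to 3 (valence 3) → 0 H
  atom 5: C, bond orders sum to 2 (valence 4) → 2 H
  atom 6: C, bond orders sum to 2 (valence 4) → 2 H
  atom 7: C, bond orders sum to 3 (valence 4) → 1 H
  atom 8: Br (halogen, monovalent) → 0 H
  atom 9: C, bond orders sum to 2 (valence 4) → 2 H
  atom 10: C, bond orders sum to 2 (valence 4) → 2 H
  atom 11: C, bond orders sum to 2 (valence 4) → 2 H
  atom 12: C, bond orders sum to 2 (valence 4) → 2 H
  atom 13: C, bond orders sum to 3 (valence 4) → 1 H
  atom 14: C, bond orders sum to 4 (valence 4) → 0 H
  atom 15: O, bond orders sum to 2 (valence 2) → 0 H
  atom 16: O, bond orders sum to 1 (valence 2) → 1 H
  atom 17: C, bond orders sum to 2 (valence 4) → 2 H
  atom 18: C, bond orders sum to 2 (valence 4) → 2 H
  atom 19: C, bond orders sum to 2 (valence 4) → 2 H
  atom 20: C, bond orders sum to 1 (valence 4) → 3 H
Total hydrogens: 28.

28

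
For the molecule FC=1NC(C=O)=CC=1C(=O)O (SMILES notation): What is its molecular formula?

Walk through each heavy atom and fill implicit hydrogens from standard valence (C 4, N 3, O 2, S 2, halogen 1):
  atom 1: F (halogen, monovalent) → 0 H
  atom 2: C, bond orders sum to 4 (valence 4) → 0 H
  atom 3: N, bond orders sum to 2 (valence 3) → 1 H
  atom 4: C, bond orders sum to 4 (valence 4) → 0 H
  atom 5: C, bond orders sum to 3 (valence 4) → 1 H
  atom 6: O, bond orders sum to 2 (valence 2) → 0 H
  atom 7: C, bond orders sum to 3 (valence 4) → 1 H
  atom 8: C, bond orders sum to 4 (valence 4) → 0 H
  atom 9: C, bond orders sum to 4 (valence 4) → 0 H
  atom 10: O, bond orders sum to 2 (valence 2) → 0 H
  atom 11: O, bond orders sum to 1 (valence 2) → 1 H
Totals → C:6, H:4, F:1, N:1, O:3.

C6H4FNO3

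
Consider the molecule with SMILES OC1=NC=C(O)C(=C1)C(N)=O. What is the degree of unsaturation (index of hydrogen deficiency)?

5

Degree of unsaturation = (number of rings) + (number of π bonds).
Ring closures in the SMILES: 1.
π bonds: 4 double bonds (each 1 DoU) → 4 DoU from unsaturation.
Total DoU = 1 + 4 = 5.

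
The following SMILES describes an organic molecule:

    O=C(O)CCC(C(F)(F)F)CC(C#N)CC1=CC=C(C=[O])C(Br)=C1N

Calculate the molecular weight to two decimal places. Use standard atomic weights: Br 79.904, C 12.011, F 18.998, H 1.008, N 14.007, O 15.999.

First, the molecular formula is C16H16BrF3N2O3 (counting implicit H from valence).
  Br: 1 × 79.904 = 79.904
  C: 16 × 12.011 = 192.176
  F: 3 × 18.998 = 56.994
  H: 16 × 1.008 = 16.128
  N: 2 × 14.007 = 28.014
  O: 3 × 15.999 = 47.997
Sum: 1×79.904 + 16×12.011 + 3×18.998 + 16×1.008 + 2×14.007 + 3×15.999 = 421.213 → 421.21 g/mol.

421.21 g/mol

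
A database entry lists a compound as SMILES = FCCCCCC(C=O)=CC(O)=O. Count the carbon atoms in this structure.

9

Count every carbon token in the SMILES (each C, including those in ring-closure positions and inside branches).
Carbon count: 9.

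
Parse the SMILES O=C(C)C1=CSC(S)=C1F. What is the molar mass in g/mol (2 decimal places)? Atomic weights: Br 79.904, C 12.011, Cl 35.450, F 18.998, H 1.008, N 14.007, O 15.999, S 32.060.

176.22 g/mol

First, the molecular formula is C6H5FOS2 (counting implicit H from valence).
  C: 6 × 12.011 = 72.066
  F: 1 × 18.998 = 18.998
  H: 5 × 1.008 = 5.040
  O: 1 × 15.999 = 15.999
  S: 2 × 32.060 = 64.120
Sum: 6×12.011 + 1×18.998 + 5×1.008 + 1×15.999 + 2×32.060 = 176.223 → 176.22 g/mol.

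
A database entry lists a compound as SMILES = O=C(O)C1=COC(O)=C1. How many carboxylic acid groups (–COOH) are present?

1

The carboxylic acid motif appears at heavy-atom position 2 in the SMILES.
Other groups present: 1 hydroxyl.
Carboxylic acid count: 1.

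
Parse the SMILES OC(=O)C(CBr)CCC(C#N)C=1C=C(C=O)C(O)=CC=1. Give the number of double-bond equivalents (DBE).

Molecular formula: C14H14BrNO4.
DoU = (2C + 2 + N − H − X) / 2, where X is the halogen count and O/S are ignored.
    = (2·14 + 2 + 1 − 14 − 1) / 2 = 16 / 2 = 8.

8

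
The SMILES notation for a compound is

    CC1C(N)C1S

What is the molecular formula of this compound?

Walk through each heavy atom and fill implicit hydrogens from standard valence (C 4, N 3, O 2, S 2, halogen 1):
  atom 1: C, bond orders sum to 1 (valence 4) → 3 H
  atom 2: C, bond orders sum to 3 (valence 4) → 1 H
  atom 3: C, bond orders sum to 3 (valence 4) → 1 H
  atom 4: N, bond orders sum to 1 (valence 3) → 2 H
  atom 5: C, bond orders sum to 3 (valence 4) → 1 H
  atom 6: S, bond orders sum to 1 (valence 2) → 1 H
Totals → C:4, H:9, N:1, S:1.

C4H9NS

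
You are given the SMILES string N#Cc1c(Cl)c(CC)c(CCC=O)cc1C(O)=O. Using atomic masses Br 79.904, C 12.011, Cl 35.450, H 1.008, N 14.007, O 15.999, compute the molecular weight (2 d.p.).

First, the molecular formula is C13H12ClNO3 (counting implicit H from valence).
  C: 13 × 12.011 = 156.143
  Cl: 1 × 35.450 = 35.450
  H: 12 × 1.008 = 12.096
  N: 1 × 14.007 = 14.007
  O: 3 × 15.999 = 47.997
Sum: 13×12.011 + 1×35.450 + 12×1.008 + 1×14.007 + 3×15.999 = 265.693 → 265.69 g/mol.

265.69 g/mol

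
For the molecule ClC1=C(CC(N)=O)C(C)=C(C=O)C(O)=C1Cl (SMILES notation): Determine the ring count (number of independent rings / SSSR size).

In SMILES, each pair of matching ring-closure digits denotes one ring-closing bond; the number of such bonds equals the number of independent rings.
Ring-closure bonds here: 1.

1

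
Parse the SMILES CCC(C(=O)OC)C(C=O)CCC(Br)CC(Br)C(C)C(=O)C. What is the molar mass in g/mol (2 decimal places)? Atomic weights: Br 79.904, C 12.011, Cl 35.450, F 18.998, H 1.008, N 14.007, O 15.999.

First, the molecular formula is C16H26Br2O4 (counting implicit H from valence).
  Br: 2 × 79.904 = 159.808
  C: 16 × 12.011 = 192.176
  H: 26 × 1.008 = 26.208
  O: 4 × 15.999 = 63.996
Sum: 2×79.904 + 16×12.011 + 26×1.008 + 4×15.999 = 442.188 → 442.19 g/mol.

442.19 g/mol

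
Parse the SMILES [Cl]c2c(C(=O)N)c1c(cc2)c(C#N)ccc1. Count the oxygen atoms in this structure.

Scan the SMILES for O atoms (remember two-letter symbols like Cl and Br are single atoms).
Oxygen count: 1.

1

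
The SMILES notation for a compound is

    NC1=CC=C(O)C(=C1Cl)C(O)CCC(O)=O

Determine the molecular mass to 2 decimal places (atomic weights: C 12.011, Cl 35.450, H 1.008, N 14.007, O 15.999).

245.66 g/mol

First, the molecular formula is C10H12ClNO4 (counting implicit H from valence).
  C: 10 × 12.011 = 120.110
  Cl: 1 × 35.450 = 35.450
  H: 12 × 1.008 = 12.096
  N: 1 × 14.007 = 14.007
  O: 4 × 15.999 = 63.996
Sum: 10×12.011 + 1×35.450 + 12×1.008 + 1×14.007 + 4×15.999 = 245.659 → 245.66 g/mol.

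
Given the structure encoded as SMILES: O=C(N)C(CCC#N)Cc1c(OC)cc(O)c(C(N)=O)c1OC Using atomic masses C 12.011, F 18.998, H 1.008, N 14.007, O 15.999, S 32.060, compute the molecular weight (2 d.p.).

First, the molecular formula is C15H19N3O5 (counting implicit H from valence).
  C: 15 × 12.011 = 180.165
  H: 19 × 1.008 = 19.152
  N: 3 × 14.007 = 42.021
  O: 5 × 15.999 = 79.995
Sum: 15×12.011 + 19×1.008 + 3×14.007 + 5×15.999 = 321.333 → 321.33 g/mol.

321.33 g/mol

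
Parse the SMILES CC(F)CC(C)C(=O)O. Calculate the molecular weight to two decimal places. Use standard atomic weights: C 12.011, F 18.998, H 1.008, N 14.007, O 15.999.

134.15 g/mol

First, the molecular formula is C6H11FO2 (counting implicit H from valence).
  C: 6 × 12.011 = 72.066
  F: 1 × 18.998 = 18.998
  H: 11 × 1.008 = 11.088
  O: 2 × 15.999 = 31.998
Sum: 6×12.011 + 1×18.998 + 11×1.008 + 2×15.999 = 134.150 → 134.15 g/mol.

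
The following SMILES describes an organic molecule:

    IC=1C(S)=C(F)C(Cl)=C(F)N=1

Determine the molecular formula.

C5HClF2INS

Walk through each heavy atom and fill implicit hydrogens from standard valence (C 4, N 3, O 2, S 2, halogen 1):
  atom 1: I (halogen, monovalent) → 0 H
  atom 2: C, bond orders sum to 4 (valence 4) → 0 H
  atom 3: C, bond orders sum to 4 (valence 4) → 0 H
  atom 4: S, bond orders sum to 1 (valence 2) → 1 H
  atom 5: C, bond orders sum to 4 (valence 4) → 0 H
  atom 6: F (halogen, monovalent) → 0 H
  atom 7: C, bond orders sum to 4 (valence 4) → 0 H
  atom 8: Cl (halogen, monovalent) → 0 H
  atom 9: C, bond orders sum to 4 (valence 4) → 0 H
  atom 10: F (halogen, monovalent) → 0 H
  atom 11: N, bond orders sum to 3 (valence 3) → 0 H
Totals → C:5, H:1, Cl:1, F:2, I:1, N:1, S:1.
In Hill order: C5HClF2INS.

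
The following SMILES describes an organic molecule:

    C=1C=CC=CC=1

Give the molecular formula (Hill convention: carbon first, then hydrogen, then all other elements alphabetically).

Walk through each heavy atom and fill implicit hydrogens from standard valence (C 4, N 3, O 2, S 2, halogen 1):
  atom 1: C, bond orders sum to 3 (valence 4) → 1 H
  atom 2: C, bond orders sum to 3 (valence 4) → 1 H
  atom 3: C, bond orders sum to 3 (valence 4) → 1 H
  atom 4: C, bond orders sum to 3 (valence 4) → 1 H
  atom 5: C, bond orders sum to 3 (valence 4) → 1 H
  atom 6: C, bond orders sum to 3 (valence 4) → 1 H
Totals → C:6, H:6.
In Hill order: C6H6.

C6H6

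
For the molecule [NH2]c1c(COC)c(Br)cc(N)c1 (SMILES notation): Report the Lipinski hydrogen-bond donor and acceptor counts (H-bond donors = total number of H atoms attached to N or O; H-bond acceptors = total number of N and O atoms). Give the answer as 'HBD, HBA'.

4, 3

Donors: find every N or O and count the H atoms it carries.
  atom 1 (N): bond orders sum to 1 → 2 H
  atom 5 (O): bond orders sum to 2 → 0 H
  atom 11 (N): bond orders sum to 1 → 2 H
Lipinski HBD = 4.
Acceptors: N atoms = 2, O atoms = 1 → HBA = 3.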